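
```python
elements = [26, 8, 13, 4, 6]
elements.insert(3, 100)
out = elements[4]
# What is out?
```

Trace:
`elements = [26, 8, 13, 4, 6]` → elements = [26, 8, 13, 4, 6]
`elements.insert(3, 100)` → elements = [26, 8, 13, 100, 4, 6]
`out = elements[4]` → out = 4
So out = 4

Answer: 4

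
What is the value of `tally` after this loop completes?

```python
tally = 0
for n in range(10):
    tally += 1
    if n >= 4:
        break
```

Loop breaks when n reaches 4, tally is 5
`tally` takes the values: 0 → 1 → 2 → 3 → 4 → 5

Answer: 5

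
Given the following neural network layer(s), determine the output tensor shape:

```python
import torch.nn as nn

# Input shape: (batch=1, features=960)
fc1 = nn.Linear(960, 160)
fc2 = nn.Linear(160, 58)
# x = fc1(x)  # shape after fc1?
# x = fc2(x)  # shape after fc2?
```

Input: (1, 960) -> after fc1: (1, 160) -> Output: (1, 58)

Answer: (1, 58)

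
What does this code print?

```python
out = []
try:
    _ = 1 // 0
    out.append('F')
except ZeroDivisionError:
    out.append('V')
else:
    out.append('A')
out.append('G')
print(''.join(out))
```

Execution trace: 'V' (except ZeroDivisionError) → 'G' (after the try/except). Output: VG

Answer: VG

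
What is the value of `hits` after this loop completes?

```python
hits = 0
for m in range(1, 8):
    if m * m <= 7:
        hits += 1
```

Count numbers where m² ≤ 7
`hits` takes the values: 0 → 1 → 2

Answer: 2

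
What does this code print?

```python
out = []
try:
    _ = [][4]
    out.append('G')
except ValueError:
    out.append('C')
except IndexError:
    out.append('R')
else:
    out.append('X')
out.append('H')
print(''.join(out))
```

Execution trace: 'R' (except IndexError) → 'H' (after the try/except). Output: RH

Answer: RH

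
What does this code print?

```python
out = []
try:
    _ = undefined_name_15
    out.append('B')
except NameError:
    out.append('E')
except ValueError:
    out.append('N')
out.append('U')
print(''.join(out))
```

Execution trace: 'E' (except NameError) → 'U' (after the try/except). Output: EU

Answer: EU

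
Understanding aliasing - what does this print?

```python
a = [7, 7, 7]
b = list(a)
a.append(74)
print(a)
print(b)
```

Key concept: list() constructor creates copy.
Step by step:
`a = [7, 7, 7]` → a = [7, 7, 7]
`b = list(a)` → b = [7, 7, 7]
`a.append(74)` → a = [7, 7, 7, 74]
`print(a)` → prints [7, 7, 7, 74]
`print(b)` → prints [7, 7, 7]

Answer:
[7, 7, 7, 74]
[7, 7, 7]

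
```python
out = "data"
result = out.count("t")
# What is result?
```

Trace:
`out = "data"` → out = 'data'
`result = out.count("t")` → result = 1
So result = 1

Answer: 1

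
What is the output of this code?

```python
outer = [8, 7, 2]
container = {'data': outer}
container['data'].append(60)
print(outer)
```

Key concept: dict holds reference to list.
Step by step:
`outer = [8, 7, 2]` → outer = [8, 7, 2]
`container = {'data': outer}` → container = {'data': [8, 7, 2]}
`container['data'].append(60)` → outer = [8, 7, 2, 60]; container = {'data': [8, 7, 2, 60]}
`print(outer)` → prints [8, 7, 2, 60]

Answer: [8, 7, 2, 60]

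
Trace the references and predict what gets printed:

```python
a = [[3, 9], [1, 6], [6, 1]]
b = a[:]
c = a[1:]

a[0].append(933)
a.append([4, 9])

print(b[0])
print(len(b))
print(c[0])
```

Key concept: slice with nested mutation.
Step by step:
`a = [[3, 9], [1, 6], [6, 1]]` → a = [[3, 9], [1, 6], [6, 1]]
`b = a[:]` → b = [[3, 9], [1, 6], [6, 1]]
`c = a[1:]` → c = [[1, 6], [6, 1]]
`a[0].append(933)` → a = [[3, 9, 933], [1, 6], [6, 1]]; b = [[3, 9, 933], [1, 6], [6, 1]]
`a.append([4, 9])` → a = [[3, 9, 933], [1, 6], [6, 1], [4, 9]]
`print(b[0])` → prints [3, 9, 933]
`print(len(b))` → prints 3
`print(c[0])` → prints [1, 6]

Answer:
[3, 9, 933]
3
[1, 6]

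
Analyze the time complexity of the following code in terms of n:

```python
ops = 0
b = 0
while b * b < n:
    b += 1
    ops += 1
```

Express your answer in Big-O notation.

Each loop level contributes: √n. Multiplying the contributions gives O(√n).

Answer: O(√n)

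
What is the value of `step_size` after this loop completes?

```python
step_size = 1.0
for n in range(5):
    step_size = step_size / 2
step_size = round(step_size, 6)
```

Halving LR 5 times: 1 / 2^5
`step_size` takes the values: 1.0 → 0.5 → 0.25 → 0.125 → 0.0625 → 0.03125

Answer: 0.03125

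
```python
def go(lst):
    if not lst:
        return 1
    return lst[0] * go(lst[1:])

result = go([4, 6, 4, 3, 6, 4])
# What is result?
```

Product over [4, 6, 4, 3, 6, 4] = 4 * 6 * 4 * 3 * 6 * 4 = 6912

Answer: 6912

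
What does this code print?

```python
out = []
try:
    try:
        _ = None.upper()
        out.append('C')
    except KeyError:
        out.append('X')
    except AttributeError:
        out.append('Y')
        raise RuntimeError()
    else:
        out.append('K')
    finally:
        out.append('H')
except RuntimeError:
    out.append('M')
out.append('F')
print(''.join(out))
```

Execution trace: 'Y' (inner except AttributeError) → 'H' (inner finally) → 'M' (outer except RuntimeError) → 'F' (after the try/except). Output: YHMF

Answer: YHMF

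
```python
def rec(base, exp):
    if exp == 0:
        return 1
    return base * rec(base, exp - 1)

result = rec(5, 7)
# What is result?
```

rec(5, 7) = 5 * 5 * 5 * 5 * 5 * 5 * 5 = 78125

Answer: 78125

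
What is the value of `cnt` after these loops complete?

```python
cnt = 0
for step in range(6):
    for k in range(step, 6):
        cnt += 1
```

Upper triangle: 6 + 5 + ... + 1
`cnt` takes the values: 0 → 1 → 2 → 3 → 4 → 5 → 6 → 7 → 8 → 9 → 10 → 11 → 12 → 13 → 14 → 15 → 16 → 17 → 18 → 19 → 20 → 21

Answer: 21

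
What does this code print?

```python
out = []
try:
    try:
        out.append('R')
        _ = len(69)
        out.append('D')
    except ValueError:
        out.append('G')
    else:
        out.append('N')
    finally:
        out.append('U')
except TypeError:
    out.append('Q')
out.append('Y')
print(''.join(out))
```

Execution trace: 'R' (inner try body) → 'U' (inner finally) → 'Q' (outer except TypeError) → 'Y' (after the try/except). Output: RUQY

Answer: RUQY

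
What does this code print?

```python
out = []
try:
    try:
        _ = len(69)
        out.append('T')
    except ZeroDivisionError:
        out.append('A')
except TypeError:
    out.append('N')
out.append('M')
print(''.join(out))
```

Execution trace: 'N' (outer except TypeError) → 'M' (after the try/except). Output: NM

Answer: NM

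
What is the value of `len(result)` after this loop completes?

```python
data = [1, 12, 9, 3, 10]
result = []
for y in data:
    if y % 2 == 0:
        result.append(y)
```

Count even numbers in [1, 12, 9, 3, 10]
`result` takes the values: [] → [12] → [12, 10]
So `len(result)` = 2

Answer: 2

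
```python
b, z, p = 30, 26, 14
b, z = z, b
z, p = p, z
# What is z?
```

Trace:
`b, z, p = 30, 26, 14` → b = 30; z = 26; p = 14
`b, z = z, b` → b = 26; z = 30
`z, p = p, z` → z = 14; p = 30
So z = 14

Answer: 14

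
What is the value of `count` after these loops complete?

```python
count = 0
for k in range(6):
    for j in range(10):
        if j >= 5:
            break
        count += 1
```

Inner breaks at 5, outer runs 6 times
`count` takes the values: 0 → 1 → 2 → 3 → 4 → 5 → 6 → 7 → 8 → 9 → 10 → 11 → 12 → 13 → 14 → 15 → 16 → 17 → 18 → 19 → 20 → 21 → 22 → 23 → 24 → 25 → 26 → 27 → 28 → 29 → 30

Answer: 30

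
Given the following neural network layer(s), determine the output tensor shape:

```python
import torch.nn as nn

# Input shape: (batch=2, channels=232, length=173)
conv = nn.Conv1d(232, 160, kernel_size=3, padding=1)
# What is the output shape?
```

Input: (2, 232, 173) -> Output: (2, 160, 173)

Answer: (2, 160, 173)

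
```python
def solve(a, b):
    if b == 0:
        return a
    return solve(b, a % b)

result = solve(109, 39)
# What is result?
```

solve(109, 39) -> solve(39, 31) -> solve(31, 8) -> solve(8, 7) -> solve(7, 1) -> solve(1, 0) -> 1

Answer: 1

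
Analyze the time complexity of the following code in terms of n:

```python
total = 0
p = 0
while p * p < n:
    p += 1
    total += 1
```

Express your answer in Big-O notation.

Each loop level contributes: √n. Multiplying the contributions gives O(√n).

Answer: O(√n)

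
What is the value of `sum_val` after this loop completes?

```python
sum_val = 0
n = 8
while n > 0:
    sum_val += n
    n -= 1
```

Sum 8 down to 1
`sum_val` takes the values: 0 → 8 → 15 → 21 → 26 → 30 → 33 → 35 → 36

Answer: 36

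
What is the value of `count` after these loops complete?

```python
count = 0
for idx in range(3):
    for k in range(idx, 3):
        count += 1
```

Upper triangle: 3 + 2 + ... + 1
`count` takes the values: 0 → 1 → 2 → 3 → 4 → 5 → 6

Answer: 6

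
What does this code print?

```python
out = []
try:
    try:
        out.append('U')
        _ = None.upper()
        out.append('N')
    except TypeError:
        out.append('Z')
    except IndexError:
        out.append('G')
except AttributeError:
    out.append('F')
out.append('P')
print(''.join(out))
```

Execution trace: 'U' (try body) → 'F' (outer except AttributeError) → 'P' (after the try/except). Output: UFP

Answer: UFP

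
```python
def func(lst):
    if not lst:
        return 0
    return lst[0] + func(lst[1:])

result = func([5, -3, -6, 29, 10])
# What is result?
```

5 + (-3) + (-6) + 29 + 10 + 0 = 35

Answer: 35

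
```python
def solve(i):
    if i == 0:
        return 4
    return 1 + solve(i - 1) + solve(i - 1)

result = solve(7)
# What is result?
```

solve(i) = 1 + 2·solve(i-1), solve(0)=4. Closed form: (4+1)·2^7 - 1 = 639.

Answer: 639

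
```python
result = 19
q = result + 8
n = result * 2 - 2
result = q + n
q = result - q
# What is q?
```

Trace:
`result = 19` → result = 19
`q = result + 8` → q = 27
`n = result * 2 - 2` → n = 36
`result = q + n` → result = 63
`q = result - q` → q = 36
So q = 36

Answer: 36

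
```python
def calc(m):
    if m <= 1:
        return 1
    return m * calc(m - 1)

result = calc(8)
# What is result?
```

calc(8) = 8 * 7 * 6 * 5 * 4 * 3 * 2 * 1 = 40320

Answer: 40320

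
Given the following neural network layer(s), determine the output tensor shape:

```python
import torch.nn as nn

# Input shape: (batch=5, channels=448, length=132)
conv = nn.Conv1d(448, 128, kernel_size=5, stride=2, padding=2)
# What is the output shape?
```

Input: (5, 448, 132) -> Output: (5, 128, 66)

Answer: (5, 128, 66)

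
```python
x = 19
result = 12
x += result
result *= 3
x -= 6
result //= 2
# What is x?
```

Trace:
`x = 19` → x = 19
`result = 12` → result = 12
`x += result` → x = 31
`result *= 3` → result = 36
`x -= 6` → x = 25
`result //= 2` → result = 18
So x = 25

Answer: 25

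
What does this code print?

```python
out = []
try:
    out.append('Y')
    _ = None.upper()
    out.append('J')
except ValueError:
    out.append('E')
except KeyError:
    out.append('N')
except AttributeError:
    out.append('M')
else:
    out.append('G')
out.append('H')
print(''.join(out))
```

Execution trace: 'Y' (try body) → 'M' (except AttributeError) → 'H' (after the try/except). Output: YMH

Answer: YMH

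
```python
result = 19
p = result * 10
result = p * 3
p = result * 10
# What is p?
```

Trace:
`result = 19` → result = 19
`p = result * 10` → p = 190
`result = p * 3` → result = 570
`p = result * 10` → p = 5700
So p = 5700

Answer: 5700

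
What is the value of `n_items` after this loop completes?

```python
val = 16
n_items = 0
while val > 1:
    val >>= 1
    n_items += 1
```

Count right shifts until 1
`n_items` takes the values: 0 → 1 → 2 → 3 → 4

Answer: 4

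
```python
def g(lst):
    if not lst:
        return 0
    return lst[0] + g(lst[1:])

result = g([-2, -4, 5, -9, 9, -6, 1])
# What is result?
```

(-2) + (-4) + 5 + (-9) + 9 + (-6) + 1 + 0 = -6

Answer: -6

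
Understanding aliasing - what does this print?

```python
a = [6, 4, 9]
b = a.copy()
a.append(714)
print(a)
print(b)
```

Key concept: list.copy() creates independent copy.
Step by step:
`a = [6, 4, 9]` → a = [6, 4, 9]
`b = a.copy()` → b = [6, 4, 9]
`a.append(714)` → a = [6, 4, 9, 714]
`print(a)` → prints [6, 4, 9, 714]
`print(b)` → prints [6, 4, 9]

Answer:
[6, 4, 9, 714]
[6, 4, 9]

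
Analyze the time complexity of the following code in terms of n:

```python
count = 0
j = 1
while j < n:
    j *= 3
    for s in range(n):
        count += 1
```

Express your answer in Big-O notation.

Each loop level contributes: log n × n. Multiplying the contributions gives O(n log n).

Answer: O(n log n)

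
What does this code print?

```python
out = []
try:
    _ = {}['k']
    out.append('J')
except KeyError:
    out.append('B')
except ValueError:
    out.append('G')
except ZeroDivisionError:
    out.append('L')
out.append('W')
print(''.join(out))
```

Execution trace: 'B' (except KeyError) → 'W' (after the try/except). Output: BW

Answer: BW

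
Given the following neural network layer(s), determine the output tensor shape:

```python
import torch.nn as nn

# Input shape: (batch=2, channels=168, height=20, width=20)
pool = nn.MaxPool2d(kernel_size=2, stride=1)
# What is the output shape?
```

Input: (2, 168, 20, 20) -> Output: (2, 168, 19, 19)

Answer: (2, 168, 19, 19)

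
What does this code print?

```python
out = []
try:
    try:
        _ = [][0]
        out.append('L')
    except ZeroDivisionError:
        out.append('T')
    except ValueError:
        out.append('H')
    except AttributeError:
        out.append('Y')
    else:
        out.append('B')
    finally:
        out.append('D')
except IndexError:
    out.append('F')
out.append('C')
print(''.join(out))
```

Execution trace: 'D' (finally) → 'F' (outer except IndexError) → 'C' (after the try/except). Output: DFC

Answer: DFC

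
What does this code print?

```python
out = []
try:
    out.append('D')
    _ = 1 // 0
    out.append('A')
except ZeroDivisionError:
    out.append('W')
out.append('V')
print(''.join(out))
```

Execution trace: 'D' (try body) → 'W' (except ZeroDivisionError) → 'V' (after the try/except). Output: DWV

Answer: DWV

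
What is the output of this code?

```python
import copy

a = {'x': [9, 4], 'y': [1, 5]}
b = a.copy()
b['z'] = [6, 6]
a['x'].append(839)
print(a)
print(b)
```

Key concept: shallow copy of dict with mutable values.
Step by step:
`a = {'x': [9, 4], 'y': [1, 5]}` → a = {'x': [9, 4], 'y': [1, 5]}
`b = a.copy()` → b = {'x': [9, 4], 'y': [1, 5]}
`b['z'] = [6, 6]` → b = {'x': [9, 4], 'y': [1, 5], 'z': [6, 6]}
`a['x'].append(839)` → a = {'x': [9, 4, 839], 'y': [1, 5]}; b = {'x': [9, 4, 839], 'y': [1, 5], 'z': [6, 6]}
`print(a)` → prints {'x': [9, 4, 839], 'y': [1, 5]}
`print(b)` → prints {'x': [9, 4, 839], 'y': [1, 5], 'z': [6, 6]}

Answer:
{'x': [9, 4, 839], 'y': [1, 5]}
{'x': [9, 4, 839], 'y': [1, 5], 'z': [6, 6]}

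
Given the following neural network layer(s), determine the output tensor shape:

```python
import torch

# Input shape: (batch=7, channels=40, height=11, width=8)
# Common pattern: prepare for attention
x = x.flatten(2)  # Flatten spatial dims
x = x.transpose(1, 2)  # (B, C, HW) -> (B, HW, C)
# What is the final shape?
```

Input: (7, 40, 11, 8) -> after flatten(2): (7, 40, 88) -> Output: (7, 88, 40)

Answer: (7, 88, 40)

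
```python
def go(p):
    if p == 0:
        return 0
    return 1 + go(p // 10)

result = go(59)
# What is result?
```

Count of digits of 59: 2

Answer: 2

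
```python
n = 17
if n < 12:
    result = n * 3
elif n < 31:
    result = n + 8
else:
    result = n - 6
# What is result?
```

Trace:
`n = 17` → n = 17
`if n < 12: ...` → n < 12 is False, n < 31 is True → result = 25
So result = 25

Answer: 25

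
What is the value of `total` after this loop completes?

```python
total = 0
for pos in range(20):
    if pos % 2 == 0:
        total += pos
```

Sum of even numbers 0 to 19
`total` takes the values: 0 → 2 → 6 → 12 → 20 → 30 → 42 → 56 → 72 → 90

Answer: 90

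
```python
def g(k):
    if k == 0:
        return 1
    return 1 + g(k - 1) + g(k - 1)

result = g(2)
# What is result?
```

g(k) = 1 + 2·g(k-1), g(0)=1. Closed form: (1+1)·2^2 - 1 = 7.

Answer: 7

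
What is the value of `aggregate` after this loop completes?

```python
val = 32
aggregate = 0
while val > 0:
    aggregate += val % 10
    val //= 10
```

Sum digits of 32
`aggregate` takes the values: 0 → 2 → 5

Answer: 5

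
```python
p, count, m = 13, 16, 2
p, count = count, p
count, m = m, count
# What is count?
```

Trace:
`p, count, m = 13, 16, 2` → p = 13; count = 16; m = 2
`p, count = count, p` → p = 16; count = 13
`count, m = m, count` → count = 2; m = 13
So count = 2

Answer: 2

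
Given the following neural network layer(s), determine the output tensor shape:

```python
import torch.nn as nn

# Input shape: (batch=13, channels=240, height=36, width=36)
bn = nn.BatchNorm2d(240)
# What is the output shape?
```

Input: (13, 240, 36, 36) -> Output: (13, 240, 36, 36)

Answer: (13, 240, 36, 36)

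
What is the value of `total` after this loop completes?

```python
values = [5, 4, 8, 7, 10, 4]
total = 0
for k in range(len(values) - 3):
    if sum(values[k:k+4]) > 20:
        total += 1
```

Count windows with sum > 20
`total` takes the values: 0 → 1 → 2 → 3

Answer: 3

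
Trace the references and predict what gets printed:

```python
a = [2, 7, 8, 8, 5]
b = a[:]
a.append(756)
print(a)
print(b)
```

Key concept: slice [:] creates copy.
Step by step:
`a = [2, 7, 8, 8, 5]` → a = [2, 7, 8, 8, 5]
`b = a[:]` → b = [2, 7, 8, 8, 5]
`a.append(756)` → a = [2, 7, 8, 8, 5, 756]
`print(a)` → prints [2, 7, 8, 8, 5, 756]
`print(b)` → prints [2, 7, 8, 8, 5]

Answer:
[2, 7, 8, 8, 5, 756]
[2, 7, 8, 8, 5]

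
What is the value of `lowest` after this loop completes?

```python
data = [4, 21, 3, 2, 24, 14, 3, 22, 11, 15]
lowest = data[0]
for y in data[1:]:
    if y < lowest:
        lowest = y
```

Minimum of [4, 21, 3, 2, 24, 14, 3, 22, 11, 15]
`lowest` takes the values: 4 → 3 → 2

Answer: 2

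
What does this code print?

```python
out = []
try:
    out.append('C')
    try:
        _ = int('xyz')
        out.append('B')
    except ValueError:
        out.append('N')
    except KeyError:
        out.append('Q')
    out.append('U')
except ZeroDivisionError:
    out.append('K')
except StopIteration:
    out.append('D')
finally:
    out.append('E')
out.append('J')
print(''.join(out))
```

Execution trace: 'C' (try body) → 'N' (inner except ValueError) → 'U' (try body, no exception) → 'E' (finally) → 'J' (after the try/except). Output: CNUEJ

Answer: CNUEJ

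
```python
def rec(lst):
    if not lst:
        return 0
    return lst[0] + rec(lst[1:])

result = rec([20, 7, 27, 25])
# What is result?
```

20 + 7 + 27 + 25 + 0 = 79

Answer: 79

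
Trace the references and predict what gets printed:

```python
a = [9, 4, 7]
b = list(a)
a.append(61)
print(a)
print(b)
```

Key concept: list() constructor creates copy.
Step by step:
`a = [9, 4, 7]` → a = [9, 4, 7]
`b = list(a)` → b = [9, 4, 7]
`a.append(61)` → a = [9, 4, 7, 61]
`print(a)` → prints [9, 4, 7, 61]
`print(b)` → prints [9, 4, 7]

Answer:
[9, 4, 7, 61]
[9, 4, 7]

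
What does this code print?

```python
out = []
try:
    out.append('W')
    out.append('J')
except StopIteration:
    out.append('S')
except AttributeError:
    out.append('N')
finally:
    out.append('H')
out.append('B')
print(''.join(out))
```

Execution trace: 'W' (try body) → 'J' (try body, no exception) → 'H' (finally) → 'B' (after the try/except). Output: WJHB

Answer: WJHB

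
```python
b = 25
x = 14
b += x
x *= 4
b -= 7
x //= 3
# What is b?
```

Trace:
`b = 25` → b = 25
`x = 14` → x = 14
`b += x` → b = 39
`x *= 4` → x = 56
`b -= 7` → b = 32
`x //= 3` → x = 18
So b = 32

Answer: 32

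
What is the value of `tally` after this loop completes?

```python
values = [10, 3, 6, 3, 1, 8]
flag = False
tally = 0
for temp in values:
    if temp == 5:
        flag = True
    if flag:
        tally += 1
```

Count elements after first 5 in [10, 3, 6, 3, 1, 8]
`tally` takes the values: 0

Answer: 0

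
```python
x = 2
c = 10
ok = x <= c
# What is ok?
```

Trace:
`x = 2` → x = 2
`c = 10` → c = 10
`ok = x <= c` → ok = True
So ok = True

Answer: True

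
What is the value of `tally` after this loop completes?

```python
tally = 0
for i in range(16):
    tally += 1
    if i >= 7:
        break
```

Loop breaks when i reaches 7, tally is 8
`tally` takes the values: 0 → 1 → 2 → 3 → 4 → 5 → 6 → 7 → 8

Answer: 8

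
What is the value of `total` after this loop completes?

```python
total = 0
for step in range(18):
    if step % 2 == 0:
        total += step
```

Sum of even numbers 0 to 17
`total` takes the values: 0 → 2 → 6 → 12 → 20 → 30 → 42 → 56 → 72

Answer: 72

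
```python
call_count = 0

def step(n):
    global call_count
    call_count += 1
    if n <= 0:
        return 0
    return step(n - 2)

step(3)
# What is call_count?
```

Linear recursion stepping by 2: 3 calls from n=3 down to ≤0.

Answer: 3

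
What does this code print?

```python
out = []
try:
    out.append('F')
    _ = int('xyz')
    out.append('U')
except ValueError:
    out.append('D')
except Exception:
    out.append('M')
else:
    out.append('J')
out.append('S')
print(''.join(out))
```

Execution trace: 'F' (try body) → 'D' (except ValueError) → 'S' (after the try/except). Output: FDS

Answer: FDS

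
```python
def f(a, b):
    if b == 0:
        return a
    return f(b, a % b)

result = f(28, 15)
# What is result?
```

f(28, 15) -> f(15, 13) -> f(13, 2) -> f(2, 1) -> f(1, 0) -> 1

Answer: 1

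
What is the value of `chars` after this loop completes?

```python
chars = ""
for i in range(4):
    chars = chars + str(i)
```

Concatenate digits 0 to 3
`chars` takes the values: "" → "0" → "01" → "012" → "0123"

Answer: "0123"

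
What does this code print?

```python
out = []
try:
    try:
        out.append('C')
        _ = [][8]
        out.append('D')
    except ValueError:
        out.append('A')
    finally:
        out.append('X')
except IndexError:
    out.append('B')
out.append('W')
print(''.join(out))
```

Execution trace: 'C' (inner try body) → 'X' (inner finally) → 'B' (outer except IndexError) → 'W' (after the try/except). Output: CXBW

Answer: CXBW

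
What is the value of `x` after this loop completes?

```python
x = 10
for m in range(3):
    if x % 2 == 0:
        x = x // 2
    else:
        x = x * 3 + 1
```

Collatz-style transformation from 10
`x` takes the values: 10 → 5 → 16 → 8

Answer: 8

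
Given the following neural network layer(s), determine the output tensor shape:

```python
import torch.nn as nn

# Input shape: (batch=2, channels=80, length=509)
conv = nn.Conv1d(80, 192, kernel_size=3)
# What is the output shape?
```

Input: (2, 80, 509) -> Output: (2, 192, 507)

Answer: (2, 192, 507)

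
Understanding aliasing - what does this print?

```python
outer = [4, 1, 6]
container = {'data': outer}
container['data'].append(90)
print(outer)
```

Key concept: dict holds reference to list.
Step by step:
`outer = [4, 1, 6]` → outer = [4, 1, 6]
`container = {'data': outer}` → container = {'data': [4, 1, 6]}
`container['data'].append(90)` → outer = [4, 1, 6, 90]; container = {'data': [4, 1, 6, 90]}
`print(outer)` → prints [4, 1, 6, 90]

Answer: [4, 1, 6, 90]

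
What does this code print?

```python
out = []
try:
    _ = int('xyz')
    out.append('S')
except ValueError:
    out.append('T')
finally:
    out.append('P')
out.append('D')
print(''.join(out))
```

Execution trace: 'T' (except ValueError) → 'P' (finally) → 'D' (after the try/except). Output: TPD

Answer: TPD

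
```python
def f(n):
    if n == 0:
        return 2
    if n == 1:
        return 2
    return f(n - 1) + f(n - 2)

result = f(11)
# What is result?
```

Build up from base cases: f(0)=2, f(1)=2, f(2)=4, f(3)=6, f(4)=10, f(5)=16, f(6)=26, ..., f(11)=288

Answer: 288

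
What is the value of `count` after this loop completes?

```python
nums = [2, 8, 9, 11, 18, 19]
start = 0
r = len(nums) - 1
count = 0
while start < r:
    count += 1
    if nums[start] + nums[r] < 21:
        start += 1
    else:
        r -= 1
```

Steps to find pair summing to 21
`count` takes the values: 0 → 1 → 2 → 3 → 4 → 5

Answer: 5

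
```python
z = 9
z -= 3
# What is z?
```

Trace:
`z = 9` → z = 9
`z -= 3` → z = 6
So z = 6

Answer: 6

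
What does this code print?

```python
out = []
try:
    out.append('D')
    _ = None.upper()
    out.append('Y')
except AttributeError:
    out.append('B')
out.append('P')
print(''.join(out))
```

Execution trace: 'D' (try body) → 'B' (except AttributeError) → 'P' (after the try/except). Output: DBP

Answer: DBP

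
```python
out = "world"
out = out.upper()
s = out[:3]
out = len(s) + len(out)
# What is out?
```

Trace:
`out = "world"` → out = 'world'
`out = out.upper()` → out = 'WORLD'
`s = out[:3]` → s = 'WOR'
`out = len(s) + len(out)` → out = 8
So out = 8

Answer: 8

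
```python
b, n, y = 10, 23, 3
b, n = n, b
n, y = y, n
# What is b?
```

Trace:
`b, n, y = 10, 23, 3` → b = 10; n = 23; y = 3
`b, n = n, b` → b = 23; n = 10
`n, y = y, n` → n = 3; y = 10
So b = 23

Answer: 23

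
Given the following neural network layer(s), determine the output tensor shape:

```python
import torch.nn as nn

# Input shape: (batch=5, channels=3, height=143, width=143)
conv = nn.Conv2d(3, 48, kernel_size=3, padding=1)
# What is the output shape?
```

Input: (5, 3, 143, 143) -> Output: (5, 48, 143, 143)

Answer: (5, 48, 143, 143)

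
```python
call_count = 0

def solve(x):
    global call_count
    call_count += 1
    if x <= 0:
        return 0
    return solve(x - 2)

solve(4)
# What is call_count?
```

Linear recursion stepping by 2: 3 calls from x=4 down to ≤0.

Answer: 3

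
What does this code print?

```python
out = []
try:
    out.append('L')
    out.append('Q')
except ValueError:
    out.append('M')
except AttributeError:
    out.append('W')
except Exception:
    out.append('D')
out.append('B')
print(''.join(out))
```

Execution trace: 'L' (try body) → 'Q' (try body, no exception) → 'B' (after the try/except). Output: LQB

Answer: LQB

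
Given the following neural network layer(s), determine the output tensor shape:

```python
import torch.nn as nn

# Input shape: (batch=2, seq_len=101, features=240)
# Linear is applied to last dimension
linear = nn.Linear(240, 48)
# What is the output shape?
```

Input: (2, 101, 240) -> Output: (2, 101, 48)

Answer: (2, 101, 48)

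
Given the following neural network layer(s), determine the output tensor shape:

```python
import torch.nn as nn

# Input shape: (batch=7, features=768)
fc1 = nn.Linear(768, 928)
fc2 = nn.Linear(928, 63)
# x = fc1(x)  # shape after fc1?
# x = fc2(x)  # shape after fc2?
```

Input: (7, 768) -> after fc1: (7, 928) -> Output: (7, 63)

Answer: (7, 63)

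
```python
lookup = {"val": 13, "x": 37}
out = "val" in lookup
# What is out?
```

Trace:
`lookup = {"val": 13, "x": 37}` → lookup = {'val': 13, 'x': 37}
`out = "val" in lookup` → out = True
So out = True

Answer: True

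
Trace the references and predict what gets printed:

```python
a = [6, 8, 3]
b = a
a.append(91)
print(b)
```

Key concept: basic list aliasing.
Step by step:
`a = [6, 8, 3]` → a = [6, 8, 3]
`b = a` → b = [6, 8, 3] (same object as a)
`a.append(91)` → a = [6, 8, 3, 91] (same object as b); b = [6, 8, 3, 91] (same object as a)
`print(b)` → prints [6, 8, 3, 91]

Answer: [6, 8, 3, 91]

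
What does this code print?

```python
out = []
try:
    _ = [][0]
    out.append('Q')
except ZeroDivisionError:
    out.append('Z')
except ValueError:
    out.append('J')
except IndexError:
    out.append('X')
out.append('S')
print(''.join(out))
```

Execution trace: 'X' (except IndexError) → 'S' (after the try/except). Output: XS

Answer: XS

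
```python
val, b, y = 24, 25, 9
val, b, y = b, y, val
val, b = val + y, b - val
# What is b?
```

Trace:
`val, b, y = 24, 25, 9` → val = 24; b = 25; y = 9
`val, b, y = b, y, val` → val = 25; b = 9; y = 24
`val, b = val + y, b - val` → val = 49; b = -16
So b = -16

Answer: -16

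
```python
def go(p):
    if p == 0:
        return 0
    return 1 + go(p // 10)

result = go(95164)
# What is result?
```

Count of digits of 95164: 5

Answer: 5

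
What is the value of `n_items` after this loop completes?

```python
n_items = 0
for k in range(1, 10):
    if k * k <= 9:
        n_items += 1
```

Count numbers where k² ≤ 9
`n_items` takes the values: 0 → 1 → 2 → 3

Answer: 3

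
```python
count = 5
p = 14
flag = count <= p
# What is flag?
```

Trace:
`count = 5` → count = 5
`p = 14` → p = 14
`flag = count <= p` → flag = True
So flag = True

Answer: True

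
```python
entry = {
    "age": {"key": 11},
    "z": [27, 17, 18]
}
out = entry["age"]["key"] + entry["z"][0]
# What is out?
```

Trace:
`entry = { ...` → entry = {'age': {'key': 11}, 'z': [27, 17, 18]}
`out = entry["age"]["key"] + entry["z"][0]` → out = 38
So out = 38

Answer: 38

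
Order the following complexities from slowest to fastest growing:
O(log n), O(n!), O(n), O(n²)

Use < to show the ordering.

Ordered by growth rate: O(log n) < O(n) < O(n²) < O(n!)

Answer: O(log n) < O(n) < O(n²) < O(n!)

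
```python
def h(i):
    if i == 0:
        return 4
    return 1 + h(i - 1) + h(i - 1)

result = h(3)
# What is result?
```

h(i) = 1 + 2·h(i-1), h(0)=4. Closed form: (4+1)·2^3 - 1 = 39.

Answer: 39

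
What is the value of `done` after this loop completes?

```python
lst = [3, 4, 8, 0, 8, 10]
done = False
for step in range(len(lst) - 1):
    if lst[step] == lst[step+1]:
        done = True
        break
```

Check consecutive duplicates in [3, 4, 8, 0, 8, 10]
`done` takes the values: False

Answer: False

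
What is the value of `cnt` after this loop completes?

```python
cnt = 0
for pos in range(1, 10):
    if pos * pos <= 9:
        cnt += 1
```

Count numbers where pos² ≤ 9
`cnt` takes the values: 0 → 1 → 2 → 3

Answer: 3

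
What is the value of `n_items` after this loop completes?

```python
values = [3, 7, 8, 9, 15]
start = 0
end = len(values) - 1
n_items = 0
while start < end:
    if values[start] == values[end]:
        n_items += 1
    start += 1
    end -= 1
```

Count matching pairs from ends
`n_items` takes the values: 0

Answer: 0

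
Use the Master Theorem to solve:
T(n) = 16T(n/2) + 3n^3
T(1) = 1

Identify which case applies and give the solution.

a=16, b=2, f(n)=3n^3. log_2(16) = 4. Since c=3 < 4, Case 1 applies: T(n) = Θ(n^log_b(a)) = O(n^4).

Answer: O(n^4) - Case 1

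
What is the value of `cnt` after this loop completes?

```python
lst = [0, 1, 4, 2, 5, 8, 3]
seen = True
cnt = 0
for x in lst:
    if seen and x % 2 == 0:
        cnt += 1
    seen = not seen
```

Count even values at even positions
`cnt` takes the values: 0 → 1 → 2

Answer: 2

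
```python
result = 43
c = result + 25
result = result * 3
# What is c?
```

Trace:
`result = 43` → result = 43
`c = result + 25` → c = 68
`result = result * 3` → result = 129
So c = 68

Answer: 68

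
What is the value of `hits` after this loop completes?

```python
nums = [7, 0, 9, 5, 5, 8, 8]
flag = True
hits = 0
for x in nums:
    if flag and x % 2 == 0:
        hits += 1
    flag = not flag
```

Count even values at even positions
`hits` takes the values: 0 → 1

Answer: 1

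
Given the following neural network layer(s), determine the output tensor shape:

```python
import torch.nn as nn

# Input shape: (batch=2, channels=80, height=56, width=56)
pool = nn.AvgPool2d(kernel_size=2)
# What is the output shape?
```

Input: (2, 80, 56, 56) -> Output: (2, 80, 28, 28)

Answer: (2, 80, 28, 28)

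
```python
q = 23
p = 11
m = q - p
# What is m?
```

Trace:
`q = 23` → q = 23
`p = 11` → p = 11
`m = q - p` → m = 12
So m = 12

Answer: 12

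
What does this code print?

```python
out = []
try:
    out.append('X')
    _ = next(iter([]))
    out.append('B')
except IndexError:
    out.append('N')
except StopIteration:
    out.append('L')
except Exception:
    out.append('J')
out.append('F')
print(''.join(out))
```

Execution trace: 'X' (try body) → 'L' (except StopIteration) → 'F' (after the try/except). Output: XLF

Answer: XLF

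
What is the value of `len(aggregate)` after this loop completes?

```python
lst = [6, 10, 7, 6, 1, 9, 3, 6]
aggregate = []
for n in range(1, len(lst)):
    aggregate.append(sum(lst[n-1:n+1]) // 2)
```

Number of 2-element averages
`aggregate` takes the values: [] → [8] → [8, 8] → [8, 8, 6] → [8, 8, 6, 3] → [8, 8, 6, 3, 5] → [8, 8, 6, 3, 5, 6] → [8, 8, 6, 3, 5, 6, 4]
So `len(aggregate)` = 7

Answer: 7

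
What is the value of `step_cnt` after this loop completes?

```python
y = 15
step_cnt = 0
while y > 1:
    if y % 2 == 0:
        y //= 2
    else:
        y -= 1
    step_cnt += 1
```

Steps to reduce 15 to 1
`step_cnt` takes the values: 0 → 1 → 2 → 3 → 4 → 5 → 6

Answer: 6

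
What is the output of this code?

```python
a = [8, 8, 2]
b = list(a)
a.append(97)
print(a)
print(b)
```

Key concept: list() constructor creates copy.
Step by step:
`a = [8, 8, 2]` → a = [8, 8, 2]
`b = list(a)` → b = [8, 8, 2]
`a.append(97)` → a = [8, 8, 2, 97]
`print(a)` → prints [8, 8, 2, 97]
`print(b)` → prints [8, 8, 2]

Answer:
[8, 8, 2, 97]
[8, 8, 2]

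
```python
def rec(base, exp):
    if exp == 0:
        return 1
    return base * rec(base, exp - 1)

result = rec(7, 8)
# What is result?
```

rec(7, 8) = 7 * 7 * 7 * 7 * 7 * 7 * 7 * 7 = 5764801

Answer: 5764801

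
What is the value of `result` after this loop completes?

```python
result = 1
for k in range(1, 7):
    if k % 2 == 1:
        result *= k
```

Product of odd numbers 1 to 6
`result` takes the values: 1 → 3 → 15

Answer: 15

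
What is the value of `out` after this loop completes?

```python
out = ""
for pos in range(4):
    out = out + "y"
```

Repeat 'y' 4 times
`out` takes the values: "" → "y" → "yy" → "yyy" → "yyyy"

Answer: "yyyy"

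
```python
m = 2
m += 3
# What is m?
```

Trace:
`m = 2` → m = 2
`m += 3` → m = 5
So m = 5

Answer: 5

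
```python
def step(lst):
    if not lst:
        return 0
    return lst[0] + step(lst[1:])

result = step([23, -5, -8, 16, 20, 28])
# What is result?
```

23 + (-5) + (-8) + 16 + 20 + 28 + 0 = 74

Answer: 74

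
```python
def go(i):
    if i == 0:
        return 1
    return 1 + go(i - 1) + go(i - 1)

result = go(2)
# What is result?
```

go(i) = 1 + 2·go(i-1), go(0)=1. Closed form: (1+1)·2^2 - 1 = 7.

Answer: 7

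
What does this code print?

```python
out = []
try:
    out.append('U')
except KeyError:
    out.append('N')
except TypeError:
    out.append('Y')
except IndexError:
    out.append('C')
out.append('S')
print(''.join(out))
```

Execution trace: 'U' (try body, no exception) → 'S' (after the try/except). Output: US

Answer: US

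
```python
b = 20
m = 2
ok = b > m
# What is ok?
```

Trace:
`b = 20` → b = 20
`m = 2` → m = 2
`ok = b > m` → ok = True
So ok = True

Answer: True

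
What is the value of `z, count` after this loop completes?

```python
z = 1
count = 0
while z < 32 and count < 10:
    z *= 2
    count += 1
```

Double until >= 32 or 10 iterations
`z, count` takes the values: (1, 0) → (2, 0) → (2, 1) → (4, 1) → (4, 2) → (8, 2) → (8, 3) → (16, 3) → (16, 4) → (32, 4) → (32, 5)

Answer: 32, 5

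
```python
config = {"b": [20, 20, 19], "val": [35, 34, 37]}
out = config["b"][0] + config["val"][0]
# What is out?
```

Trace:
`config = {"b": [20, 20, 19], "val": [35, 34, 37]}` → config = {'b': [20, 20, 19], 'val': [35, 34, 37]}
`out = config["b"][0] + config["val"][0]` → out = 55
So out = 55

Answer: 55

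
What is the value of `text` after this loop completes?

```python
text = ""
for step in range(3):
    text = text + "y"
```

Repeat 'y' 3 times
`text` takes the values: "" → "y" → "yy" → "yyy"

Answer: "yyy"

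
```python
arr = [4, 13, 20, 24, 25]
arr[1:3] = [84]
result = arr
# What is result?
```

Trace:
`arr = [4, 13, 20, 24, 25]` → arr = [4, 13, 20, 24, 25]
`arr[1:3] = [84]` → arr = [4, 84, 24, 25]
`result = arr` → result = [4, 84, 24, 25]
So result = [4, 84, 24, 25]

Answer: [4, 84, 24, 25]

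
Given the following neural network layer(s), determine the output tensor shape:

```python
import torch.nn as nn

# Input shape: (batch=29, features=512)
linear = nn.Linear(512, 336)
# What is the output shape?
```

Input: (29, 512) -> Output: (29, 336)

Answer: (29, 336)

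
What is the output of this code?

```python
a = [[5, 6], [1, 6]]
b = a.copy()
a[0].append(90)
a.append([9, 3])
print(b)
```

Key concept: shallow copy with nested lists.
Step by step:
`a = [[5, 6], [1, 6]]` → a = [[5, 6], [1, 6]]
`b = a.copy()` → b = [[5, 6], [1, 6]]
`a[0].append(90)` → a = [[5, 6, 90], [1, 6]]; b = [[5, 6, 90], [1, 6]]
`a.append([9, 3])` → a = [[5, 6, 90], [1, 6], [9, 3]]
`print(b)` → prints [[5, 6, 90], [1, 6]]

Answer: [[5, 6, 90], [1, 6]]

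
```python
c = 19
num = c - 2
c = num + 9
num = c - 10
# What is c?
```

Trace:
`c = 19` → c = 19
`num = c - 2` → num = 17
`c = num + 9` → c = 26
`num = c - 10` → num = 16
So c = 26

Answer: 26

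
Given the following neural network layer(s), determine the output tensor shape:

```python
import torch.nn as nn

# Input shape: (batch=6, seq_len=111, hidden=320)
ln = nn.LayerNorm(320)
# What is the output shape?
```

Input: (6, 111, 320) -> Output: (6, 111, 320)

Answer: (6, 111, 320)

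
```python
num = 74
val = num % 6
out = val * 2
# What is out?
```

Trace:
`num = 74` → num = 74
`val = num % 6` → val = 2
`out = val * 2` → out = 4
So out = 4

Answer: 4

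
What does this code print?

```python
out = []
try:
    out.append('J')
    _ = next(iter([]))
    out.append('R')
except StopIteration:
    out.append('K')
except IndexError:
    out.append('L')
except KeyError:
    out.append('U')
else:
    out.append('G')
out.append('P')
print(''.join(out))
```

Execution trace: 'J' (try body) → 'K' (except StopIteration) → 'P' (after the try/except). Output: JKP

Answer: JKP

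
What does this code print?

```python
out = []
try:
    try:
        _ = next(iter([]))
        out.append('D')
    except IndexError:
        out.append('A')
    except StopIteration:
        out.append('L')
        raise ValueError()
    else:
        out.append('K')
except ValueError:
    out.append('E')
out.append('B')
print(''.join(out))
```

Execution trace: 'L' (inner except StopIteration) → 'E' (outer except ValueError) → 'B' (after the try/except). Output: LEB

Answer: LEB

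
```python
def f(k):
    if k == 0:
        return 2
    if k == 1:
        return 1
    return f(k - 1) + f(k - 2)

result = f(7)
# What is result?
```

Build up from base cases: f(0)=2, f(1)=1, f(2)=3, f(3)=4, f(4)=7, f(5)=11, f(6)=18, ..., f(7)=29

Answer: 29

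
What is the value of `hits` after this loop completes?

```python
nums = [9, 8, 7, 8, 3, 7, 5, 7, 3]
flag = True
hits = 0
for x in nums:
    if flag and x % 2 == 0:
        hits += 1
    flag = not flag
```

Count even values at even positions
`hits` takes the values: 0

Answer: 0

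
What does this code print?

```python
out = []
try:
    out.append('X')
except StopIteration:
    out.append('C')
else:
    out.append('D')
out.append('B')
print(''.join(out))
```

Execution trace: 'X' (try body, no exception) → 'D' (else) → 'B' (after the try/except). Output: XDB

Answer: XDB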